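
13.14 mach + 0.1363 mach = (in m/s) 4521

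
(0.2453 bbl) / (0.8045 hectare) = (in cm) 0.0004848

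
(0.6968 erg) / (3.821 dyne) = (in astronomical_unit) 1.219e-14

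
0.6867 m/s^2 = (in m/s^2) 0.6867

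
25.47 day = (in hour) 611.3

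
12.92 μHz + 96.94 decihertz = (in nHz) 9.694e+09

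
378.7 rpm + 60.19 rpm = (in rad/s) 45.96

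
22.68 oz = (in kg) 0.643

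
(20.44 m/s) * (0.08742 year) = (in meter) 5.635e+07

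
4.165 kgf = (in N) 40.84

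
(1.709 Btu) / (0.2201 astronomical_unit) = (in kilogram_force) 5.584e-09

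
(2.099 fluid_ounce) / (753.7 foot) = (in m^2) 2.702e-07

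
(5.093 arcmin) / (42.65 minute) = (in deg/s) 3.317e-05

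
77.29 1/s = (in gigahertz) 7.729e-08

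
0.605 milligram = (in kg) 6.05e-07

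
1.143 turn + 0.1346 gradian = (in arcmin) 2.47e+04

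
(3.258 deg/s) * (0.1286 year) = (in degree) 1.321e+07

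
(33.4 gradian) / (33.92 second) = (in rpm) 0.1477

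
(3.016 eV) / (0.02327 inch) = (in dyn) 8.175e-11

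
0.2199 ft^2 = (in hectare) 2.043e-06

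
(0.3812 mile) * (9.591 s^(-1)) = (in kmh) 2.118e+04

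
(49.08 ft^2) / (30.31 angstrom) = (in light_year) 1.59e-07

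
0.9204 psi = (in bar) 0.06346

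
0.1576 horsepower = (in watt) 117.5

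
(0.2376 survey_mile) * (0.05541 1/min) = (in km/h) 1.271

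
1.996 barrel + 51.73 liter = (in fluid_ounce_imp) 1.299e+04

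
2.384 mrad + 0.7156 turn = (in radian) 4.499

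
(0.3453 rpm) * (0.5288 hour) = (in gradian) 4382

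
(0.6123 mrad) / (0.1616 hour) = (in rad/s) 1.052e-06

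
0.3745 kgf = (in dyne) 3.673e+05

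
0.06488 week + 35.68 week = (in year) 0.6855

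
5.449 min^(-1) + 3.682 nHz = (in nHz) 9.082e+07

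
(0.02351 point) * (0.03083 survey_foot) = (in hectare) 7.794e-12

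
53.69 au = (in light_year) 0.000849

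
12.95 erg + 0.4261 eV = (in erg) 12.95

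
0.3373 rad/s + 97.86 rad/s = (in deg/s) 5626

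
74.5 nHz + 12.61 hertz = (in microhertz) 1.261e+07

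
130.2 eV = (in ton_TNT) 4.986e-27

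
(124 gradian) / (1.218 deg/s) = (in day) 0.00106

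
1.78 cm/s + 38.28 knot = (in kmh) 70.96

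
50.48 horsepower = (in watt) 3.764e+04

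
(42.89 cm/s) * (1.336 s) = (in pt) 1624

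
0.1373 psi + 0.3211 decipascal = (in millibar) 9.467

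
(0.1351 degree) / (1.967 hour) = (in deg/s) 1.908e-05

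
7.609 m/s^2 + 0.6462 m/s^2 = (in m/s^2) 8.255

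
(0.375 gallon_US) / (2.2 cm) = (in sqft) 0.6945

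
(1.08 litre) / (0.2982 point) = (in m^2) 10.27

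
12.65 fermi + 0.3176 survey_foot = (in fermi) 9.68e+13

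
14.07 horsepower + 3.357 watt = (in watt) 1.05e+04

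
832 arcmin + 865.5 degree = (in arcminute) 5.276e+04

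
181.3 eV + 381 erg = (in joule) 3.81e-05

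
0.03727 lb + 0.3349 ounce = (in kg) 0.0264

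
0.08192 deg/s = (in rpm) 0.01365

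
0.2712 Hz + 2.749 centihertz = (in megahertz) 2.987e-07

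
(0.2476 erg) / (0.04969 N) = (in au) 3.331e-18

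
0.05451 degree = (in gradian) 0.06057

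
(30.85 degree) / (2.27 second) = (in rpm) 2.265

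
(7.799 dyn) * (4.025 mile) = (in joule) 0.5052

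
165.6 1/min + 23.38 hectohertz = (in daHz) 234.1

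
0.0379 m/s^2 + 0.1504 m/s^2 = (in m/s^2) 0.1883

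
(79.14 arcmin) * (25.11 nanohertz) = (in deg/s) 3.312e-08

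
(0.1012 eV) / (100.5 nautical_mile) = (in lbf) 1.958e-26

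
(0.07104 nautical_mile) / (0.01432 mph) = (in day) 0.2379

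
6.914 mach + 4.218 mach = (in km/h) 1.365e+04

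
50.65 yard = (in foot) 151.9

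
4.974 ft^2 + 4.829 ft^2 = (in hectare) 9.107e-05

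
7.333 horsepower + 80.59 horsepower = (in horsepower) 87.92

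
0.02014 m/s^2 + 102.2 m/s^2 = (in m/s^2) 102.2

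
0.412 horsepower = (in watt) 307.2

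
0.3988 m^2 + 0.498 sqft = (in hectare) 4.451e-05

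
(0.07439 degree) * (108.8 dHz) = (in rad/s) 0.01413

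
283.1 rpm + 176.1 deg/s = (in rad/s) 32.72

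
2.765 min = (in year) 5.261e-06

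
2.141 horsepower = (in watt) 1597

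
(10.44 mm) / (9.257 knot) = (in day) 2.537e-08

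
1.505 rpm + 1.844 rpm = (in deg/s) 20.09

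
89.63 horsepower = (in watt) 6.684e+04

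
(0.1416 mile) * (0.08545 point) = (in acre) 1.697e-06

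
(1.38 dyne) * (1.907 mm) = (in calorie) 6.29e-09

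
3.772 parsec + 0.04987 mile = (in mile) 7.232e+13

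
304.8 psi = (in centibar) 2102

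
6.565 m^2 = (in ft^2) 70.67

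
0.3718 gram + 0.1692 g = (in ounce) 0.01908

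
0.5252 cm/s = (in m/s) 0.005252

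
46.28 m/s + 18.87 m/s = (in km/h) 234.5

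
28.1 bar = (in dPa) 2.81e+07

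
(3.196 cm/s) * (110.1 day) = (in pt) 8.618e+08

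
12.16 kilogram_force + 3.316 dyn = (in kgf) 12.16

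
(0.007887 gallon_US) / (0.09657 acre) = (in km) 7.64e-11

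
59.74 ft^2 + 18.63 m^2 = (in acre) 0.005975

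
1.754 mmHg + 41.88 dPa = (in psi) 0.03452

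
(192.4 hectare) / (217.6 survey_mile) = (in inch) 216.3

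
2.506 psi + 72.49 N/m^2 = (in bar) 0.1735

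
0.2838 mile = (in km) 0.4567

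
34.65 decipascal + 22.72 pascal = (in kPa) 0.02618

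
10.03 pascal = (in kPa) 0.01003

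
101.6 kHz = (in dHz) 1.016e+06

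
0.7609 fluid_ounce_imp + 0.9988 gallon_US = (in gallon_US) 1.005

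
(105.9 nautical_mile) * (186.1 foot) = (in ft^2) 1.197e+08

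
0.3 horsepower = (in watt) 223.7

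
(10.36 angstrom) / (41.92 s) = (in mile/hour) 5.528e-11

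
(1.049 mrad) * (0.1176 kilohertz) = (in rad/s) 0.1234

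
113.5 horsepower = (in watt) 8.464e+04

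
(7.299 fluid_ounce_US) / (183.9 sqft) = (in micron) 12.63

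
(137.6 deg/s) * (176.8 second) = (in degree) 2.433e+04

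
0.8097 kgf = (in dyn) 7.94e+05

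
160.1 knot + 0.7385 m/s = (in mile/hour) 185.9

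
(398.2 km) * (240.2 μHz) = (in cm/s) 9565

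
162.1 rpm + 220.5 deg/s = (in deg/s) 1193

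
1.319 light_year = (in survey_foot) 4.094e+16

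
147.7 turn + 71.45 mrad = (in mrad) 9.281e+05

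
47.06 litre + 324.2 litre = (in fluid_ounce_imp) 1.307e+04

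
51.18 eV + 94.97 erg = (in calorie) 2.27e-06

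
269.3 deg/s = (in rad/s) 4.7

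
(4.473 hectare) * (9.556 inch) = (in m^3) 1.086e+04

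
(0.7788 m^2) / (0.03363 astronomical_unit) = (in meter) 1.548e-10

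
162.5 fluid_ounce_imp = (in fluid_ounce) 156.1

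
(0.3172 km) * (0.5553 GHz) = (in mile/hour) 3.94e+11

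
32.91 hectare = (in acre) 81.32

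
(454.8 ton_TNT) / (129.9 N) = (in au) 0.09792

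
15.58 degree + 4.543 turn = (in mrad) 2.882e+04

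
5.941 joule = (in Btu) 0.005631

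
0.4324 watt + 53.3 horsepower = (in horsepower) 53.3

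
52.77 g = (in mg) 5.277e+04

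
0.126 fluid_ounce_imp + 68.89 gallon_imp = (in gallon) 82.73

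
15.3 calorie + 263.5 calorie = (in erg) 1.166e+10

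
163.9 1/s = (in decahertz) 16.39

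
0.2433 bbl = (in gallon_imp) 8.509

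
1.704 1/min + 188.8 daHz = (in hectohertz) 18.88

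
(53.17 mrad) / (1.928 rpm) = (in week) 4.354e-07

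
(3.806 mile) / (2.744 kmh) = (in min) 133.9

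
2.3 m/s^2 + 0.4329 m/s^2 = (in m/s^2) 2.733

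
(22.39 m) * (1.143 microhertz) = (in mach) 7.516e-08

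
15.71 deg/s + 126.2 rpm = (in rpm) 128.8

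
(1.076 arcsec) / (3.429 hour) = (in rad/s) 4.226e-10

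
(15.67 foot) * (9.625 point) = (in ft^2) 0.1746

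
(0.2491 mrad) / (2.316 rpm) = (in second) 0.001027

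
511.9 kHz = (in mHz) 5.119e+08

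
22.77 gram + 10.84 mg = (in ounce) 0.8036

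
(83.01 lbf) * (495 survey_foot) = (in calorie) 1.332e+04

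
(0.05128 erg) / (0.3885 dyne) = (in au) 8.823e-15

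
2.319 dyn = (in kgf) 2.365e-06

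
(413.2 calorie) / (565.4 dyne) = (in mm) 3.058e+08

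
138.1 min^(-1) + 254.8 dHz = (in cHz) 2778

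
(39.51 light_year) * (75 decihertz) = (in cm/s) 2.803e+20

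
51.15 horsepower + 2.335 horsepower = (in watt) 3.988e+04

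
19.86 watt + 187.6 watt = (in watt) 207.5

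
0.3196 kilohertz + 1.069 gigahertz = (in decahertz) 1.069e+08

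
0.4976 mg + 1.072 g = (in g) 1.072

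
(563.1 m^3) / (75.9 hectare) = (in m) 0.0007419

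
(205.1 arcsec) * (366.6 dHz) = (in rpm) 0.3481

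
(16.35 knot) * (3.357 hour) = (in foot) 3.335e+05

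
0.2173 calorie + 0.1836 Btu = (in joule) 194.6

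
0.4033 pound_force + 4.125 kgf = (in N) 42.25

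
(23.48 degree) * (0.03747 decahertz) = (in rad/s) 0.1536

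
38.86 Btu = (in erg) 4.1e+11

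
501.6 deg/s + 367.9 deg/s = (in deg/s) 869.5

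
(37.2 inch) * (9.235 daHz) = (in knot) 169.6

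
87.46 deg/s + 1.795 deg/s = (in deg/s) 89.25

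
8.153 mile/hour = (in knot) 7.085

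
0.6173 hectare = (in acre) 1.525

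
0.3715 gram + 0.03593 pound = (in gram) 16.67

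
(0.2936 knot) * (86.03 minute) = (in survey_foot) 2558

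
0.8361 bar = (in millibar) 836.1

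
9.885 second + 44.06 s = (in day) 0.0006244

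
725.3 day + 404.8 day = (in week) 161.4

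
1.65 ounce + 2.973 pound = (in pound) 3.076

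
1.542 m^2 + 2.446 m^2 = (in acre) 0.0009855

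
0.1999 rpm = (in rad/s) 0.02093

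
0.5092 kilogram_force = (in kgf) 0.5092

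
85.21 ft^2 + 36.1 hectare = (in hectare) 36.1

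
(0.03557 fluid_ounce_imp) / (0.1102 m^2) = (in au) 6.13e-17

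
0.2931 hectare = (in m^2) 2931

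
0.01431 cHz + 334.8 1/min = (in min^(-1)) 334.8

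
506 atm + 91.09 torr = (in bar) 512.8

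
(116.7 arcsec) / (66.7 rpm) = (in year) 2.569e-12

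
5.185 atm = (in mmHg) 3941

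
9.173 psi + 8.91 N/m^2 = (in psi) 9.174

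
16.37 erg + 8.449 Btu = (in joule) 8914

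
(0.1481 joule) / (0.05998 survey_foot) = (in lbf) 1.821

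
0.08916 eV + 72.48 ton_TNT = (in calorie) 7.248e+10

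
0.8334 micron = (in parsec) 2.701e-23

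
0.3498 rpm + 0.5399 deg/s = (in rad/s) 0.04605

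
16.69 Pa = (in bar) 0.0001669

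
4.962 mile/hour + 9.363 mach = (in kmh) 1.149e+04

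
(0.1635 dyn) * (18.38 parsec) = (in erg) 9.273e+18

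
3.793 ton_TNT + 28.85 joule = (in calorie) 3.793e+09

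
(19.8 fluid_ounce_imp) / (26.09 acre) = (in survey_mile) 3.311e-12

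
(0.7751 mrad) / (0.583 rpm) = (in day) 1.469e-07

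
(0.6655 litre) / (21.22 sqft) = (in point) 0.9569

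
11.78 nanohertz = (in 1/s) 1.178e-08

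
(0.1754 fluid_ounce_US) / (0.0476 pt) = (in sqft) 3.325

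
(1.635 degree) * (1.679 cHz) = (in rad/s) 0.0004791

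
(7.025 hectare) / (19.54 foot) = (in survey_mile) 7.329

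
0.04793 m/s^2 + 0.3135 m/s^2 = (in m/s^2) 0.3614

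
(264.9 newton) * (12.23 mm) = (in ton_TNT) 7.743e-10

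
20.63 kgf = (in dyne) 2.023e+07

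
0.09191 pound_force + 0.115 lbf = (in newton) 0.9204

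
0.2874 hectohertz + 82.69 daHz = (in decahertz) 85.56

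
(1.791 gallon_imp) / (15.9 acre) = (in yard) 1.384e-07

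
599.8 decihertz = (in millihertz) 5.998e+04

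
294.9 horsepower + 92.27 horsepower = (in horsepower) 387.2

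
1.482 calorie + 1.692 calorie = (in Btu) 0.01259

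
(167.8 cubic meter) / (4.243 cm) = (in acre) 0.9772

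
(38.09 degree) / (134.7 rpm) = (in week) 7.793e-08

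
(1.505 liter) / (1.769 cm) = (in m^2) 0.08508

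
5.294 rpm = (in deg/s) 31.76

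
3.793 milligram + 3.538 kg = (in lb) 7.8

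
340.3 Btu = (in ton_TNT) 8.581e-05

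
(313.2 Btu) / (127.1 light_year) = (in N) 2.748e-13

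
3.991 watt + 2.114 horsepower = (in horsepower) 2.119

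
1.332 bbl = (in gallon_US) 55.94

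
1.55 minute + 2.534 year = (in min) 1.332e+06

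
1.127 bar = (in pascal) 1.127e+05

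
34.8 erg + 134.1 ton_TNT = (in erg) 5.611e+18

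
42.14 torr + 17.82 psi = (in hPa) 1285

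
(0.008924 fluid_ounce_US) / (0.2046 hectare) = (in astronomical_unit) 8.622e-22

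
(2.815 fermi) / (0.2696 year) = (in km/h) 1.192e-21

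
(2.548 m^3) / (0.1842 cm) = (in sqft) 1.489e+04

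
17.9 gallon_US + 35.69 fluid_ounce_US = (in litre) 68.81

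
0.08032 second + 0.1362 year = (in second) 4.295e+06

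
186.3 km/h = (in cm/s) 5175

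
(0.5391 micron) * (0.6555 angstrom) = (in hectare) 3.534e-21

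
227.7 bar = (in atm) 224.7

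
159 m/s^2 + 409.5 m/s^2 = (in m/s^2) 568.5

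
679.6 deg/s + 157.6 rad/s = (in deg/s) 9709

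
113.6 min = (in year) 0.0002161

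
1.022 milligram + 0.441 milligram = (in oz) 5.161e-05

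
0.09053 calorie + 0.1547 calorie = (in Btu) 0.0009725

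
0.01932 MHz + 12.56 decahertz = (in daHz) 1945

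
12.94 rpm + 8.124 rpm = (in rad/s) 2.206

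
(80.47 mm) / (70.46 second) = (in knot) 0.00222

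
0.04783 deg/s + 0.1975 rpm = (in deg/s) 1.233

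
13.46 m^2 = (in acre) 0.003326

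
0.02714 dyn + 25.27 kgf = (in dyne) 2.478e+07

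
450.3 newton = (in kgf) 45.92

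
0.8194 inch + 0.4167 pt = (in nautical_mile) 1.132e-05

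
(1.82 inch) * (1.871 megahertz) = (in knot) 1.681e+05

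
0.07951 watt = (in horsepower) 0.0001066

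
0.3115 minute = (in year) 5.927e-07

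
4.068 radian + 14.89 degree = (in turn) 0.6888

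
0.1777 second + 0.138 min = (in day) 9.789e-05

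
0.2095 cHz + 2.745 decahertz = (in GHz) 2.745e-08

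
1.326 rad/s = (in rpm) 12.66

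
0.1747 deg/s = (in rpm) 0.02912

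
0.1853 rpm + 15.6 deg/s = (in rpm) 2.785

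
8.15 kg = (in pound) 17.97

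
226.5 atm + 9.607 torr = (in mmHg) 1.721e+05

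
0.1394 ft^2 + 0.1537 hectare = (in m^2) 1537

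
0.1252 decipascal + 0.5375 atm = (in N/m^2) 5.446e+04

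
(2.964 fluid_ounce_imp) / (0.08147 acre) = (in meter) 2.554e-07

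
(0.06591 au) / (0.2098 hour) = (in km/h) 4.7e+07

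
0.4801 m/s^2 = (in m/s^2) 0.4801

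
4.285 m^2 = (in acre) 0.001059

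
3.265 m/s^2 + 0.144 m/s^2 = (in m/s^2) 3.409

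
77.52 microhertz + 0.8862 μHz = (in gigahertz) 7.841e-14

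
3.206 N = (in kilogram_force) 0.3269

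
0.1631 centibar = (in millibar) 1.631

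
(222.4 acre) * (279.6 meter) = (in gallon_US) 6.648e+10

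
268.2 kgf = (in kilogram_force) 268.2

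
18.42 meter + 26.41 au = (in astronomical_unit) 26.41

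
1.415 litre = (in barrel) 0.0089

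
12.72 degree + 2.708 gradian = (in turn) 0.0421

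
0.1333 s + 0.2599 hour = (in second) 935.8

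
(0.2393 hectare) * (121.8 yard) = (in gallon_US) 7.041e+07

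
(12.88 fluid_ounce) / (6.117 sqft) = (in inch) 0.02639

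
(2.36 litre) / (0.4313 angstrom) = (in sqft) 5.89e+08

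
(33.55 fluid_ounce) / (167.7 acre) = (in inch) 5.756e-08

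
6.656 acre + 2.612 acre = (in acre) 9.268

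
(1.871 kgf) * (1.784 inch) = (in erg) 8.314e+06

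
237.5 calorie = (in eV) 6.202e+21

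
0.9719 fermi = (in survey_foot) 3.189e-15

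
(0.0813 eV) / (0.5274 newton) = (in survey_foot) 8.103e-20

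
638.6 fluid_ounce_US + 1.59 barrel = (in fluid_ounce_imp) 9562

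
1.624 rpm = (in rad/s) 0.1701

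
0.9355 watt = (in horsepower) 0.001255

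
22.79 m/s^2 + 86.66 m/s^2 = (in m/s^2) 109.4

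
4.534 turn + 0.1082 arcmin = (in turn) 4.534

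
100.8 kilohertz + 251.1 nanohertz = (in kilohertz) 100.8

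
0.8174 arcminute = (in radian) 0.0002378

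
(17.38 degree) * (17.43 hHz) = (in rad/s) 528.7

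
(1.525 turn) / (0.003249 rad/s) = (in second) 2949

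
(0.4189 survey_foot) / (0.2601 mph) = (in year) 3.482e-08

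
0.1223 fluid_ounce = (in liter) 0.003617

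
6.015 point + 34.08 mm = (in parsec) 1.173e-18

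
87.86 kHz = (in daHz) 8786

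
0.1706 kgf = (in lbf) 0.3761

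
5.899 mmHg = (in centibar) 0.7865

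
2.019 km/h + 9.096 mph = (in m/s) 4.627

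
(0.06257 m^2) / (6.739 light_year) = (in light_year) 1.037e-34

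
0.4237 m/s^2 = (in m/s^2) 0.4237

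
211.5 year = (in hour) 1.853e+06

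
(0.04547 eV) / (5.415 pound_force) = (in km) 3.024e-25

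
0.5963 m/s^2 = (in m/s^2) 0.5963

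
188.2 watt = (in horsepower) 0.2524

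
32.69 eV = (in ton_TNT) 1.252e-27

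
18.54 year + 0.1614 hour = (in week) 966.7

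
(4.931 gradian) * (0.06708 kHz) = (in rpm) 49.62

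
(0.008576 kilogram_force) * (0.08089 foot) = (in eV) 1.294e+16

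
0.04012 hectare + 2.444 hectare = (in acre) 6.138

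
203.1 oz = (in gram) 5758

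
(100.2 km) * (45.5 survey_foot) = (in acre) 343.4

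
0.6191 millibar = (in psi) 0.008979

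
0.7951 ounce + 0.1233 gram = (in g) 22.66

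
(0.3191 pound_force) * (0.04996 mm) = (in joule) 7.091e-05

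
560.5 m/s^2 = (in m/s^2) 560.5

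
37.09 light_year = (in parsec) 11.37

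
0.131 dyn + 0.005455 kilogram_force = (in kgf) 0.005455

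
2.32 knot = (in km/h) 4.297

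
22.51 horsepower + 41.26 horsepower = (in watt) 4.755e+04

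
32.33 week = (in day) 226.3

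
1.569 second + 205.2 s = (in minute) 3.446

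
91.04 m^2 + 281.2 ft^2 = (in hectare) 0.01172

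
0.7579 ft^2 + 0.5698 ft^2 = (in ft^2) 1.328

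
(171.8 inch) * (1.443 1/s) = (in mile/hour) 14.09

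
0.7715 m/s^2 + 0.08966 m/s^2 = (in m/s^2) 0.8612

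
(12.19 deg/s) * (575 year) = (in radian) 3.858e+09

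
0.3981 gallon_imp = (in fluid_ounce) 61.2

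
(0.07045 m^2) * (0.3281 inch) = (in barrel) 0.003693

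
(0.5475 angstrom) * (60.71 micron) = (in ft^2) 3.578e-14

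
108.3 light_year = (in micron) 1.025e+24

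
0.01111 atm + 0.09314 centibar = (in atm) 0.01203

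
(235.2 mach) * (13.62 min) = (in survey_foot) 2.147e+08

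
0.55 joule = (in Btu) 0.0005213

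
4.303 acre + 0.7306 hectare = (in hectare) 2.472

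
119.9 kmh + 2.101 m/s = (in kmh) 127.5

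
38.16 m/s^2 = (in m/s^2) 38.16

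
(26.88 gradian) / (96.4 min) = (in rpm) 0.0006971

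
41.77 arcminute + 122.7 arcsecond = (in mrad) 12.75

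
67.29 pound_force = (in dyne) 2.993e+07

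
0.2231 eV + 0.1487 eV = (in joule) 5.957e-20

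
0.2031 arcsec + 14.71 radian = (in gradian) 936.5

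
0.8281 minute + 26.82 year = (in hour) 2.349e+05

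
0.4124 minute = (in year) 7.846e-07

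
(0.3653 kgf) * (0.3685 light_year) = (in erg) 1.249e+23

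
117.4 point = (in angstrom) 4.142e+08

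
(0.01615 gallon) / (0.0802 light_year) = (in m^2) 8.057e-20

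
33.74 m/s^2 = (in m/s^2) 33.74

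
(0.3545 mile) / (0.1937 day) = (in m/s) 0.03409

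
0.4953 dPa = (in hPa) 0.0004953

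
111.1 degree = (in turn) 0.3086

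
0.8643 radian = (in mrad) 864.3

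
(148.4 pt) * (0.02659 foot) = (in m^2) 0.0004243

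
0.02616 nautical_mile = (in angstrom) 4.845e+11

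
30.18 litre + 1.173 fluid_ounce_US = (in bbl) 0.19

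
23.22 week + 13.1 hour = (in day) 163.1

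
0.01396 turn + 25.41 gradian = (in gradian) 30.99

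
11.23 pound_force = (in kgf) 5.094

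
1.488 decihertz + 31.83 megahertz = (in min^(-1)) 1.91e+09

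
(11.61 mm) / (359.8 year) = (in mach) 3.005e-15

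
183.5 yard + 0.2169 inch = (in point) 4.756e+05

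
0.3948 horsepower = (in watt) 294.4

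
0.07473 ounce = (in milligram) 2119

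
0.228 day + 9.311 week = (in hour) 1570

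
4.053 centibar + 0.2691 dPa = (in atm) 0.04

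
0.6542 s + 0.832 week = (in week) 0.832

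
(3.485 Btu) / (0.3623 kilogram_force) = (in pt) 2.934e+06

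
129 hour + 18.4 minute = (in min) 7758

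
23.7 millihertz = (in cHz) 2.37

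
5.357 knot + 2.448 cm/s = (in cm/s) 278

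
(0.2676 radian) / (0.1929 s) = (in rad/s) 1.387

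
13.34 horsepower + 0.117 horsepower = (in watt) 1.003e+04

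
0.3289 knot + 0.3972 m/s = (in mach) 0.001663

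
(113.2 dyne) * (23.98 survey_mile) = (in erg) 4.369e+08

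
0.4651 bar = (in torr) 348.9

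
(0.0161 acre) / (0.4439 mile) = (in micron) 9.12e+04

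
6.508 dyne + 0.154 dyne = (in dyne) 6.662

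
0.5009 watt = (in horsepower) 0.0006717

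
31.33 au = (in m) 4.687e+12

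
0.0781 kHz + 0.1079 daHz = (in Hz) 79.18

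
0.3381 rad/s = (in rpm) 3.229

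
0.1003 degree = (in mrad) 1.751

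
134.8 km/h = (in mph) 83.76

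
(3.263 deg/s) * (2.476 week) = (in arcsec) 1.759e+10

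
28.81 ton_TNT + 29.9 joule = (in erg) 1.205e+18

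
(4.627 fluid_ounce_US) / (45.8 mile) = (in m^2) 1.856e-09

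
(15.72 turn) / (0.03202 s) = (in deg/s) 1.767e+05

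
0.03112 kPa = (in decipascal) 311.2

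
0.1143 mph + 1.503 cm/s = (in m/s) 0.06613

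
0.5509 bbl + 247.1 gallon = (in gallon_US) 270.2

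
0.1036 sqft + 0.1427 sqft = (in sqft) 0.2463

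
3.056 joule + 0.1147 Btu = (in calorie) 29.65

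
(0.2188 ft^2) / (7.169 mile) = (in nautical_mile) 9.513e-10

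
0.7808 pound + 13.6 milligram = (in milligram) 3.542e+05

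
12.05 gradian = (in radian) 0.1893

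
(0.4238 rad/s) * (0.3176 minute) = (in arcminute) 2.776e+04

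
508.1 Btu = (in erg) 5.361e+12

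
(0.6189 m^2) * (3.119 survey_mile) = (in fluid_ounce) 1.05e+08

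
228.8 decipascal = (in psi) 0.003318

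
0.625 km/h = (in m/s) 0.1736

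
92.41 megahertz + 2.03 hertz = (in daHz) 9.241e+06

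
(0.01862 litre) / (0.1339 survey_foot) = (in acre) 1.127e-07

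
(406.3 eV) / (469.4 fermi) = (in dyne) 13.87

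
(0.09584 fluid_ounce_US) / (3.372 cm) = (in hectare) 8.405e-09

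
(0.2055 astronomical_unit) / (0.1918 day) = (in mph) 4.15e+06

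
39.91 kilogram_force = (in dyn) 3.914e+07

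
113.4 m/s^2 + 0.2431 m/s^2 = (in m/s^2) 113.6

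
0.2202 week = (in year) 0.004223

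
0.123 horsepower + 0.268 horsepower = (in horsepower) 0.391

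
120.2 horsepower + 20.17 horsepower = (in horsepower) 140.4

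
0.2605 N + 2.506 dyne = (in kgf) 0.02657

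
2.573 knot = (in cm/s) 132.4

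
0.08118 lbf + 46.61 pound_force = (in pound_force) 46.69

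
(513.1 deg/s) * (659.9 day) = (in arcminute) 1.755e+12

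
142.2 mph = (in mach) 0.1867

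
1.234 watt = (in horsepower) 0.001655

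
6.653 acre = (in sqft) 2.898e+05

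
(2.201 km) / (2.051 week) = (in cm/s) 0.1774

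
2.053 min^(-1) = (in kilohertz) 3.422e-05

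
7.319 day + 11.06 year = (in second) 3.494e+08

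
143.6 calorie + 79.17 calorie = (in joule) 932.1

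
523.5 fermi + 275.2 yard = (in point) 7.133e+05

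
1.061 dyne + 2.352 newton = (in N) 2.352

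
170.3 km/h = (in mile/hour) 105.8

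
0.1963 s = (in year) 6.225e-09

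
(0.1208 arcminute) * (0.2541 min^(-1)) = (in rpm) 1.421e-06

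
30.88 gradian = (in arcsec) 1.001e+05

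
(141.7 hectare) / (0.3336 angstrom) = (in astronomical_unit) 2.839e+05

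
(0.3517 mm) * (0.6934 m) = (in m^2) 0.0002439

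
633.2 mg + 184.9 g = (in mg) 1.855e+05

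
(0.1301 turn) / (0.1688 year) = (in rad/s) 1.536e-07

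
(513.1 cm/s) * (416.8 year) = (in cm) 6.744e+12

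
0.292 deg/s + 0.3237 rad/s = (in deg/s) 18.84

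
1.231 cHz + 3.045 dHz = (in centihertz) 31.68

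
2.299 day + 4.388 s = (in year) 0.006299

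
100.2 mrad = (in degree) 5.741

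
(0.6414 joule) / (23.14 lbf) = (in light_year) 6.586e-19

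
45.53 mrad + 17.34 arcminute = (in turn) 0.008049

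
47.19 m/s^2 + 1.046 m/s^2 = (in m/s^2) 48.24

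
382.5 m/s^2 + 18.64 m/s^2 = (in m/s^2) 401.1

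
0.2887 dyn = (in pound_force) 6.49e-07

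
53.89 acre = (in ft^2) 2.347e+06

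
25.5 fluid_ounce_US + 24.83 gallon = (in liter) 94.75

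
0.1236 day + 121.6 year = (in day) 4.438e+04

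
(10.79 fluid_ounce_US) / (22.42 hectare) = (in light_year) 1.504e-25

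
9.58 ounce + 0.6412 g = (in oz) 9.603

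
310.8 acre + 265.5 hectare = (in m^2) 3.913e+06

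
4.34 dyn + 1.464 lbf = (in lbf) 1.464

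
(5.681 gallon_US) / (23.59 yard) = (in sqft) 0.01073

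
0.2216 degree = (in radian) 0.003868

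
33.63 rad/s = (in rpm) 321.1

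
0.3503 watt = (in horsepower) 0.0004698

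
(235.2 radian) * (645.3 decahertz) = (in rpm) 1.449e+07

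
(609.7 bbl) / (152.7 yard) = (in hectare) 6.942e-05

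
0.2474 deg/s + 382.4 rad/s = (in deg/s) 2.191e+04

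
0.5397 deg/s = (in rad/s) 0.00942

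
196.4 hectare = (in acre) 485.3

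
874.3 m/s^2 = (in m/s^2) 874.3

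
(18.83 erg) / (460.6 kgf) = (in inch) 1.641e-08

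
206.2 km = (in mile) 128.1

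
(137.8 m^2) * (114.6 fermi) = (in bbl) 9.933e-11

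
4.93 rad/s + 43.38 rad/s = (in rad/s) 48.31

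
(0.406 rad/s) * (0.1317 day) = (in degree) 2.647e+05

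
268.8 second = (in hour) 0.07467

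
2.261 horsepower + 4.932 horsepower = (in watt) 5364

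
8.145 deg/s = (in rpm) 1.357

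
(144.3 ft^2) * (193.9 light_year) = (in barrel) 1.547e+20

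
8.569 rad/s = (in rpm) 81.83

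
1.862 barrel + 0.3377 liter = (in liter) 296.4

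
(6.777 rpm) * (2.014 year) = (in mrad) 4.507e+10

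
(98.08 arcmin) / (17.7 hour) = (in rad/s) 4.477e-07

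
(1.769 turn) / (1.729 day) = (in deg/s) 0.004263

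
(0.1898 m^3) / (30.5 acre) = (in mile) 9.555e-10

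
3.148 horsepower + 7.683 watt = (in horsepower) 3.158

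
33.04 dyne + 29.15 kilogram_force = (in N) 285.9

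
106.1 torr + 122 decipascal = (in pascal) 1.416e+04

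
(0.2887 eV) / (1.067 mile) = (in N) 2.694e-23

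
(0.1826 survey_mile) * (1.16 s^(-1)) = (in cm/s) 3.409e+04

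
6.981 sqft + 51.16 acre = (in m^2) 2.07e+05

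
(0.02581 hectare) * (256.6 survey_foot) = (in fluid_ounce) 6.826e+08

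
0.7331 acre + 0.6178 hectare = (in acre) 2.26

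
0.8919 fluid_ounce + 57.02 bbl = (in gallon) 2395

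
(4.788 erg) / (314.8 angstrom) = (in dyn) 1.521e+06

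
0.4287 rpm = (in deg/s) 2.572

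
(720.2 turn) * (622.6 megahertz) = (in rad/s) 2.817e+12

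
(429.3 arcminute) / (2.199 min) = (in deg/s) 0.05423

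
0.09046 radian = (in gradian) 5.759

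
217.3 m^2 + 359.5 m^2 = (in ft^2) 6209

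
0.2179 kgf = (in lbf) 0.4804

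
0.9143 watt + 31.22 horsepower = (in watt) 2.328e+04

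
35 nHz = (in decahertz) 3.5e-09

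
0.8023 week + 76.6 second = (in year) 0.01539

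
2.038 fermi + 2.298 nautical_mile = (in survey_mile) 2.644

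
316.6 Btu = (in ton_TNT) 7.984e-05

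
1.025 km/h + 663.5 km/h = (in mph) 412.9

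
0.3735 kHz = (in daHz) 37.35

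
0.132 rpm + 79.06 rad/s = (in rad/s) 79.07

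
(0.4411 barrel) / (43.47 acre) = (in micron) 0.3987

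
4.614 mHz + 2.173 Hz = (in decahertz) 0.2178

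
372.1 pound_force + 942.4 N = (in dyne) 2.598e+08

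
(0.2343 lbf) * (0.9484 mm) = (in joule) 0.0009884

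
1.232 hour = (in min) 73.92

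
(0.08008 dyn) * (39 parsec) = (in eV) 6.015e+30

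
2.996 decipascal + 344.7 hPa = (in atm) 0.3402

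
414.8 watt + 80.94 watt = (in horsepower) 0.6648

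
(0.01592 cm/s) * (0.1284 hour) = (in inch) 2.897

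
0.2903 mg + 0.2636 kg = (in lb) 0.5811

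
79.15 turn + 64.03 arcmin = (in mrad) 4.973e+05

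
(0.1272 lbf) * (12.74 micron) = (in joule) 7.208e-06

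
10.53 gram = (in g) 10.53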